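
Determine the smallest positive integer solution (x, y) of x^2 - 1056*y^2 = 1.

(x, y) = (65, 2)

First expand sqrt(1056) as a continued fraction. With x_i = (sqrt(1056) + m_i)/d_i and (m_0, d_0) = (0, 1): a_0 = floor(sqrt(1056)) = 32, since 32^2 = 1024 <= 1056 < 1089 = 33^2.
Iterate m_{i+1} = d_i*a_i - m_i, d_{i+1} = (1056 - m_{i+1}^2)/d_i, a_{i+1} = floor((a_0 + m_{i+1})/d_{i+1}):
  m_1 = 1*32 - 0 = 32, d_1 = (1056 - 32^2)/1 = 32/1 = 32, a_1 = floor((32 + 32)/32) = 2.
  m_2 = 32*2 - 32 = 32, d_2 = (1056 - 32^2)/32 = 32/32 = 1, a_2 = floor((32 + 32)/1) = 64.
  m_3 = 1*64 - 32 = 32, d_3 = (1056 - 32^2)/1 = 32/1 = 32: (m_3, d_3) = (m_1, d_1) = (32, 32), so from here the quotients repeat a_1, a_2; the period length is 2.
So sqrt(1056) = [32; (2, 64)] with period length k = 2.
k is even, so the fundamental solution of x^2 - 1056y^2 = 1 is (p_{k-1}, q_{k-1}) = (p_1, q_1); compute convergents through index 1.
Convergents (p_i = a_i*p_{i-1} + p_{i-2}, q_i = a_i*q_{i-1} + q_{i-2} with p_{-2}=0, p_{-1}=1, q_{-2}=1, q_{-1}=0):
  i=0: a_0=32, p_0 = 32*1 + 0 = 32, q_0 = 32*0 + 1 = 1.
  i=1: a_1=2, p_1 = 2*32 + 1 = 65, q_1 = 2*1 + 0 = 2.
Check: 65^2 - 1056*2^2 = 4225 - 4224 = 1, so (x, y) = (65, 2) solves the equation, and by the theorem it is the least positive solution.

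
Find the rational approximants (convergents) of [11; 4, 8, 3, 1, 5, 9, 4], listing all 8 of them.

Using the convergent recurrence p_i = a_i*p_{i-1} + p_{i-2}, q_i = a_i*q_{i-1} + q_{i-2} with p_{-2}=0, p_{-1}=1, q_{-2}=1, q_{-1}=0:
  i=0: a_0=11, p_0 = 11*1 + 0 = 11, q_0 = 11*0 + 1 = 1.
  i=1: a_1=4, p_1 = 4*11 + 1 = 45, q_1 = 4*1 + 0 = 4.
  i=2: a_2=8, p_2 = 8*45 + 11 = 371, q_2 = 8*4 + 1 = 33.
  i=3: a_3=3, p_3 = 3*371 + 45 = 1158, q_3 = 3*33 + 4 = 103.
  i=4: a_4=1, p_4 = 1*1158 + 371 = 1529, q_4 = 1*103 + 33 = 136.
  i=5: a_5=5, p_5 = 5*1529 + 1158 = 8803, q_5 = 5*136 + 103 = 783.
  i=6: a_6=9, p_6 = 9*8803 + 1529 = 80756, q_6 = 9*783 + 136 = 7183.
  i=7: a_7=4, p_7 = 4*80756 + 8803 = 331827, q_7 = 4*7183 + 783 = 29515.

11/1, 45/4, 371/33, 1158/103, 1529/136, 8803/783, 80756/7183, 331827/29515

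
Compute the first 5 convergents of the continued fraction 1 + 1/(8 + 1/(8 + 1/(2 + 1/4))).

1/1, 9/8, 73/65, 155/138, 693/617

Using the convergent recurrence p_i = a_i*p_{i-1} + p_{i-2}, q_i = a_i*q_{i-1} + q_{i-2} with p_{-2}=0, p_{-1}=1, q_{-2}=1, q_{-1}=0:
  i=0: a_0=1, p_0 = 1*1 + 0 = 1, q_0 = 1*0 + 1 = 1.
  i=1: a_1=8, p_1 = 8*1 + 1 = 9, q_1 = 8*1 + 0 = 8.
  i=2: a_2=8, p_2 = 8*9 + 1 = 73, q_2 = 8*8 + 1 = 65.
  i=3: a_3=2, p_3 = 2*73 + 9 = 155, q_3 = 2*65 + 8 = 138.
  i=4: a_4=4, p_4 = 4*155 + 73 = 693, q_4 = 4*138 + 65 = 617.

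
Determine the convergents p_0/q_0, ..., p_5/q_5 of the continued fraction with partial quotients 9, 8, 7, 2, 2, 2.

Using the convergent recurrence p_i = a_i*p_{i-1} + p_{i-2}, q_i = a_i*q_{i-1} + q_{i-2} with p_{-2}=0, p_{-1}=1, q_{-2}=1, q_{-1}=0:
  i=0: a_0=9, p_0 = 9*1 + 0 = 9, q_0 = 9*0 + 1 = 1.
  i=1: a_1=8, p_1 = 8*9 + 1 = 73, q_1 = 8*1 + 0 = 8.
  i=2: a_2=7, p_2 = 7*73 + 9 = 520, q_2 = 7*8 + 1 = 57.
  i=3: a_3=2, p_3 = 2*520 + 73 = 1113, q_3 = 2*57 + 8 = 122.
  i=4: a_4=2, p_4 = 2*1113 + 520 = 2746, q_4 = 2*122 + 57 = 301.
  i=5: a_5=2, p_5 = 2*2746 + 1113 = 6605, q_5 = 2*301 + 122 = 724.

9/1, 73/8, 520/57, 1113/122, 2746/301, 6605/724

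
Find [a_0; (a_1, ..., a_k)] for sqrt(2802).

Write x_i = (sqrt(2802) + m_i)/d_i with (m_0, d_0) = (0, 1). a_0 = floor(sqrt(2802)) = 52, since 52^2 = 2704 <= 2802 < 2809 = 53^2.
Iterate m_{i+1} = d_i*a_i - m_i, d_{i+1} = (2802 - m_{i+1}^2)/d_i, a_{i+1} = floor((a_0 + m_{i+1})/d_{i+1}):
  m_1 = 1*52 - 0 = 52, d_1 = (2802 - 52^2)/1 = 98/1 = 98, a_1 = floor((52 + 52)/98) = 1.
  m_2 = 98*1 - 52 = 46, d_2 = (2802 - 46^2)/98 = 686/98 = 7, a_2 = floor((52 + 46)/7) = 14.
  m_3 = 7*14 - 46 = 52, d_3 = (2802 - 52^2)/7 = 98/7 = 14, a_3 = floor((52 + 52)/14) = 7.
  m_4 = 14*7 - 52 = 46, d_4 = (2802 - 46^2)/14 = 686/14 = 49, a_4 = floor((52 + 46)/49) = 2.
  m_5 = 49*2 - 46 = 52, d_5 = (2802 - 52^2)/49 = 98/49 = 2, a_5 = floor((52 + 52)/2) = 52.
  m_6 = 2*52 - 52 = 52, d_6 = (2802 - 52^2)/2 = 98/2 = 49, a_6 = floor((52 + 52)/49) = 2.
  m_7 = 49*2 - 52 = 46, d_7 = (2802 - 46^2)/49 = 686/49 = 14, a_7 = floor((52 + 46)/14) = 7.
  m_8 = 14*7 - 46 = 52, d_8 = (2802 - 52^2)/14 = 98/14 = 7, a_8 = floor((52 + 52)/7) = 14.
  m_9 = 7*14 - 52 = 46, d_9 = (2802 - 46^2)/7 = 686/7 = 98, a_9 = floor((52 + 46)/98) = 1.
  m_10 = 98*1 - 46 = 52, d_10 = (2802 - 52^2)/98 = 98/98 = 1, a_10 = floor((52 + 52)/1) = 104.
  m_11 = 1*104 - 52 = 52, d_11 = (2802 - 52^2)/1 = 98/1 = 98: (m_11, d_11) = (m_1, d_1) = (52, 98), so from here the quotients repeat a_1, ..., a_10; the period length is 10.
Hence the expansion of sqrt(2802) is a_0 = 52 followed by the repeating block 1, 14, 7, 2, 52, 2, 7, 14, 1, 104 (period 10).

[52; (1, 14, 7, 2, 52, 2, 7, 14, 1, 104)]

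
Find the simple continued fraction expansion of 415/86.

[4; 1, 4, 1, 2, 1, 3]

Run the Euclidean algorithm on 415 and 86; the successive quotients are the partial quotients a_0, a_1, ... (each step inverts the fractional part left over by the previous one):
  415 = 4*86 + 71, so a_0 = 4.
  86 = 1*71 + 15, so a_1 = 1.
  71 = 4*15 + 11, so a_2 = 4.
  15 = 1*11 + 4, so a_3 = 1.
  11 = 2*4 + 3, so a_4 = 2.
  4 = 1*3 + 1, so a_5 = 1.
  3 = 3*1 + 0, so a_6 = 3.
The remainder reaches 0 after 7 divisions, so the expansion has 7 partial quotients, read off in order.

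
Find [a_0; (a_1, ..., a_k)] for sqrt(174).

[13; (5, 4, 5, 26)]

Write x_i = (sqrt(174) + m_i)/d_i with (m_0, d_0) = (0, 1). a_0 = floor(sqrt(174)) = 13, since 13^2 = 169 <= 174 < 196 = 14^2.
Iterate m_{i+1} = d_i*a_i - m_i, d_{i+1} = (174 - m_{i+1}^2)/d_i, a_{i+1} = floor((a_0 + m_{i+1})/d_{i+1}):
  m_1 = 1*13 - 0 = 13, d_1 = (174 - 13^2)/1 = 5/1 = 5, a_1 = floor((13 + 13)/5) = 5.
  m_2 = 5*5 - 13 = 12, d_2 = (174 - 12^2)/5 = 30/5 = 6, a_2 = floor((13 + 12)/6) = 4.
  m_3 = 6*4 - 12 = 12, d_3 = (174 - 12^2)/6 = 30/6 = 5, a_3 = floor((13 + 12)/5) = 5.
  m_4 = 5*5 - 12 = 13, d_4 = (174 - 13^2)/5 = 5/5 = 1, a_4 = floor((13 + 13)/1) = 26.
  m_5 = 1*26 - 13 = 13, d_5 = (174 - 13^2)/1 = 5/1 = 5: (m_5, d_5) = (m_1, d_1) = (13, 5), so from here the quotients repeat a_1, ..., a_4; the period length is 4.
Hence the expansion of sqrt(174) is a_0 = 13 followed by the repeating block 5, 4, 5, 26 (period 4).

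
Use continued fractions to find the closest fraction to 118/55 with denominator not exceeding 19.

Expand x = 118/55 as a continued fraction with the Euclidean algorithm:
  118 = 2*55 + 8, so a_0 = 2.
  55 = 6*8 + 7, so a_1 = 6.
  8 = 1*7 + 1, so a_2 = 1.
  7 = 7*1 + 0, so a_3 = 7.
so x = [2; 6, 1, 7].
Convergents (p_i = a_i*p_{i-1} + p_{i-2}, q_i = a_i*q_{i-1} + q_{i-2} with p_{-2}=0, p_{-1}=1, q_{-2}=1, q_{-1}=0), until the denominator exceeds 19:
  i=0: a_0=2, p_0 = 2*1 + 0 = 2, q_0 = 2*0 + 1 = 1.
  i=1: a_1=6, p_1 = 6*2 + 1 = 13, q_1 = 6*1 + 0 = 6.
  i=2: a_2=1, p_2 = 1*13 + 2 = 15, q_2 = 1*6 + 1 = 7.
  i=3: a_3=7, p_3 = 7*15 + 13 = 118, q_3 = 7*7 + 6 = 55.
q_3 = 55 > 19, so the last convergent with denominator <= 19 is p_2/q_2 = 15/7.
The closest fraction with denominator <= 19 is either p_2/q_2 or the intermediate fraction (k*p_2 + p_1)/(k*q_2 + q_1) with the largest k >= 1 whose denominator stays <= 19; these approach x as k grows, and every other convergent or intermediate fraction in range is farther away.
Largest k: floor((19 - q_1)/q_2) = floor((19 - 6)/7) = 1.
That gives (1*15 + 13)/(1*7 + 6) = 28/13.
Compare the errors: |x - 15/7| = |118*7 - 15*55|/(55*7) = 1/385, and |x - 28/13| = |118*13 - 28*55|/(55*13) = 6/715.
Cross-multiplying, 1*715 = 715 < 2310 = 6*385, so 1/385 is smaller: the convergent 15/7 is closer to x than 28/13.

15/7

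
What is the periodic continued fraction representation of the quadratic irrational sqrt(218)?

Write x_i = (sqrt(218) + m_i)/d_i with (m_0, d_0) = (0, 1). a_0 = floor(sqrt(218)) = 14, since 14^2 = 196 <= 218 < 225 = 15^2.
Iterate m_{i+1} = d_i*a_i - m_i, d_{i+1} = (218 - m_{i+1}^2)/d_i, a_{i+1} = floor((a_0 + m_{i+1})/d_{i+1}):
  m_1 = 1*14 - 0 = 14, d_1 = (218 - 14^2)/1 = 22/1 = 22, a_1 = floor((14 + 14)/22) = 1.
  m_2 = 22*1 - 14 = 8, d_2 = (218 - 8^2)/22 = 154/22 = 7, a_2 = floor((14 + 8)/7) = 3.
  m_3 = 7*3 - 8 = 13, d_3 = (218 - 13^2)/7 = 49/7 = 7, a_3 = floor((14 + 13)/7) = 3.
  m_4 = 7*3 - 13 = 8, d_4 = (218 - 8^2)/7 = 154/7 = 22, a_4 = floor((14 + 8)/22) = 1.
  m_5 = 22*1 - 8 = 14, d_5 = (218 - 14^2)/22 = 22/22 = 1, a_5 = floor((14 + 14)/1) = 28.
  m_6 = 1*28 - 14 = 14, d_6 = (218 - 14^2)/1 = 22/1 = 22: (m_6, d_6) = (m_1, d_1) = (14, 22), so from here the quotients repeat a_1, ..., a_5; the period length is 5.
Hence the expansion of sqrt(218) is a_0 = 14 followed by the repeating block 1, 3, 3, 1, 28 (period 5).

[14; (1, 3, 3, 1, 28)]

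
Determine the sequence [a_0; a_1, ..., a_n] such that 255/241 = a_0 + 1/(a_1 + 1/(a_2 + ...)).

[1; 17, 4, 1, 2]

Run the Euclidean algorithm on 255 and 241; the successive quotients are the partial quotients a_0, a_1, ... (each step inverts the fractional part left over by the previous one):
  255 = 1*241 + 14, so a_0 = 1.
  241 = 17*14 + 3, so a_1 = 17.
  14 = 4*3 + 2, so a_2 = 4.
  3 = 1*2 + 1, so a_3 = 1.
  2 = 2*1 + 0, so a_4 = 2.
The remainder reaches 0 after 5 divisions, so the expansion has 5 partial quotients, read off in order.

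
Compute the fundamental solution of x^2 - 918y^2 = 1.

First expand sqrt(918) as a continued fraction. With x_i = (sqrt(918) + m_i)/d_i and (m_0, d_0) = (0, 1): a_0 = floor(sqrt(918)) = 30, since 30^2 = 900 <= 918 < 961 = 31^2.
Iterate m_{i+1} = d_i*a_i - m_i, d_{i+1} = (918 - m_{i+1}^2)/d_i, a_{i+1} = floor((a_0 + m_{i+1})/d_{i+1}):
  m_1 = 1*30 - 0 = 30, d_1 = (918 - 30^2)/1 = 18/1 = 18, a_1 = floor((30 + 30)/18) = 3.
  m_2 = 18*3 - 30 = 24, d_2 = (918 - 24^2)/18 = 342/18 = 19, a_2 = floor((30 + 24)/19) = 2.
  m_3 = 19*2 - 24 = 14, d_3 = (918 - 14^2)/19 = 722/19 = 38, a_3 = floor((30 + 14)/38) = 1.
  m_4 = 38*1 - 14 = 24, d_4 = (918 - 24^2)/38 = 342/38 = 9, a_4 = floor((30 + 24)/9) = 6.
  m_5 = 9*6 - 24 = 30, d_5 = (918 - 30^2)/9 = 18/9 = 2, a_5 = floor((30 + 30)/2) = 30.
  m_6 = 2*30 - 30 = 30, d_6 = (918 - 30^2)/2 = 18/2 = 9, a_6 = floor((30 + 30)/9) = 6.
  m_7 = 9*6 - 30 = 24, d_7 = (918 - 24^2)/9 = 342/9 = 38, a_7 = floor((30 + 24)/38) = 1.
  m_8 = 38*1 - 24 = 14, d_8 = (918 - 14^2)/38 = 722/38 = 19, a_8 = floor((30 + 14)/19) = 2.
  m_9 = 19*2 - 14 = 24, d_9 = (918 - 24^2)/19 = 342/19 = 18, a_9 = floor((30 + 24)/18) = 3.
  m_10 = 18*3 - 24 = 30, d_10 = (918 - 30^2)/18 = 18/18 = 1, a_10 = floor((30 + 30)/1) = 60.
  m_11 = 1*60 - 30 = 30, d_11 = (918 - 30^2)/1 = 18/1 = 18: (m_11, d_11) = (m_1, d_1) = (30, 18), so from here the quotients repeat a_1, ..., a_10; the period length is 10.
So sqrt(918) = [30; (3, 2, 1, 6, 30, 6, 1, 2, 3, 60)] with period length k = 10.
k is even, so the fundamental solution of x^2 - 918y^2 = 1 is (p_{k-1}, q_{k-1}) = (p_9, q_9); compute convergents through index 9.
Convergents (p_i = a_i*p_{i-1} + p_{i-2}, q_i = a_i*q_{i-1} + q_{i-2} with p_{-2}=0, p_{-1}=1, q_{-2}=1, q_{-1}=0):
  i=0: a_0=30, p_0 = 30*1 + 0 = 30, q_0 = 30*0 + 1 = 1.
  i=1: a_1=3, p_1 = 3*30 + 1 = 91, q_1 = 3*1 + 0 = 3.
  i=2: a_2=2, p_2 = 2*91 + 30 = 212, q_2 = 2*3 + 1 = 7.
  i=3: a_3=1, p_3 = 1*212 + 91 = 303, q_3 = 1*7 + 3 = 10.
  i=4: a_4=6, p_4 = 6*303 + 212 = 2030, q_4 = 6*10 + 7 = 67.
  i=5: a_5=30, p_5 = 30*2030 + 303 = 61203, q_5 = 30*67 + 10 = 2020.
  i=6: a_6=6, p_6 = 6*61203 + 2030 = 369248, q_6 = 6*2020 + 67 = 12187.
  i=7: a_7=1, p_7 = 1*369248 + 61203 = 430451, q_7 = 1*12187 + 2020 = 14207.
  i=8: a_8=2, p_8 = 2*430451 + 369248 = 1230150, q_8 = 2*14207 + 12187 = 40601.
  i=9: a_9=3, p_9 = 3*1230150 + 430451 = 4120901, q_9 = 3*40601 + 14207 = 136010.
Check: 4120901^2 - 918*136010^2 = 16981825051801 - 16981825051800 = 1, so (x, y) = (4120901, 136010) solves the equation, and by the theorem it is the least positive solution.

(x, y) = (4120901, 136010)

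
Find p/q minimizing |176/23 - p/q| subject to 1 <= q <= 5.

Expand x = 176/23 as a continued fraction with the Euclidean algorithm:
  176 = 7*23 + 15, so a_0 = 7.
  23 = 1*15 + 8, so a_1 = 1.
  15 = 1*8 + 7, so a_2 = 1.
  8 = 1*7 + 1, so a_3 = 1.
  7 = 7*1 + 0, so a_4 = 7.
so x = [7; 1, 1, 1, 7].
Convergents (p_i = a_i*p_{i-1} + p_{i-2}, q_i = a_i*q_{i-1} + q_{i-2} with p_{-2}=0, p_{-1}=1, q_{-2}=1, q_{-1}=0), until the denominator exceeds 5:
  i=0: a_0=7, p_0 = 7*1 + 0 = 7, q_0 = 7*0 + 1 = 1.
  i=1: a_1=1, p_1 = 1*7 + 1 = 8, q_1 = 1*1 + 0 = 1.
  i=2: a_2=1, p_2 = 1*8 + 7 = 15, q_2 = 1*1 + 1 = 2.
  i=3: a_3=1, p_3 = 1*15 + 8 = 23, q_3 = 1*2 + 1 = 3.
  i=4: a_4=7, p_4 = 7*23 + 15 = 176, q_4 = 7*3 + 2 = 23.
q_4 = 23 > 5, so the last convergent with denominator <= 5 is p_3/q_3 = 23/3.
The closest fraction with denominator <= 5 is either p_3/q_3 or the intermediate fraction (k*p_3 + p_2)/(k*q_3 + q_2) with the largest k >= 1 whose denominator stays <= 5; these approach x as k grows, and every other convergent or intermediate fraction in range is farther away.
Largest k: floor((5 - q_2)/q_3) = floor((5 - 2)/3) = 1.
That gives (1*23 + 15)/(1*3 + 2) = 38/5.
Compare the errors: |x - 23/3| = |176*3 - 23*23|/(23*3) = 1/69, and |x - 38/5| = |176*5 - 38*23|/(23*5) = 6/115.
Cross-multiplying, 1*115 = 115 < 414 = 6*69, so 1/69 is smaller: the convergent 23/3 is closer to x than 38/5.

23/3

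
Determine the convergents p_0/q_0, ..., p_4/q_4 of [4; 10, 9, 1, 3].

4/1, 41/10, 373/91, 414/101, 1615/394

Using the convergent recurrence p_i = a_i*p_{i-1} + p_{i-2}, q_i = a_i*q_{i-1} + q_{i-2} with p_{-2}=0, p_{-1}=1, q_{-2}=1, q_{-1}=0:
  i=0: a_0=4, p_0 = 4*1 + 0 = 4, q_0 = 4*0 + 1 = 1.
  i=1: a_1=10, p_1 = 10*4 + 1 = 41, q_1 = 10*1 + 0 = 10.
  i=2: a_2=9, p_2 = 9*41 + 4 = 373, q_2 = 9*10 + 1 = 91.
  i=3: a_3=1, p_3 = 1*373 + 41 = 414, q_3 = 1*91 + 10 = 101.
  i=4: a_4=3, p_4 = 3*414 + 373 = 1615, q_4 = 3*101 + 91 = 394.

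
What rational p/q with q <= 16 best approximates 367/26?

127/9

Expand x = 367/26 as a continued fraction with the Euclidean algorithm:
  367 = 14*26 + 3, so a_0 = 14.
  26 = 8*3 + 2, so a_1 = 8.
  3 = 1*2 + 1, so a_2 = 1.
  2 = 2*1 + 0, so a_3 = 2.
so x = [14; 8, 1, 2].
Convergents (p_i = a_i*p_{i-1} + p_{i-2}, q_i = a_i*q_{i-1} + q_{i-2} with p_{-2}=0, p_{-1}=1, q_{-2}=1, q_{-1}=0), until the denominator exceeds 16:
  i=0: a_0=14, p_0 = 14*1 + 0 = 14, q_0 = 14*0 + 1 = 1.
  i=1: a_1=8, p_1 = 8*14 + 1 = 113, q_1 = 8*1 + 0 = 8.
  i=2: a_2=1, p_2 = 1*113 + 14 = 127, q_2 = 1*8 + 1 = 9.
  i=3: a_3=2, p_3 = 2*127 + 113 = 367, q_3 = 2*9 + 8 = 26.
q_3 = 26 > 16, so the last convergent with denominator <= 16 is p_2/q_2 = 127/9.
The closest fraction with denominator <= 16 is either p_2/q_2 or the intermediate fraction (k*p_2 + p_1)/(k*q_2 + q_1) with the largest k >= 1 whose denominator stays <= 16; these approach x as k grows, and every other convergent or intermediate fraction in range is farther away.
Largest k: floor((16 - q_1)/q_2) = floor((16 - 8)/9) = 0.
Since k = 0, no intermediate fraction beyond p_2/q_2 has denominator <= 16, so the convergent 127/9 is the closest (its error is |367*9 - 127*26|/(26*9) = 1/234).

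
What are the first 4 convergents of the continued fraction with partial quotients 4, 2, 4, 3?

Using the convergent recurrence p_i = a_i*p_{i-1} + p_{i-2}, q_i = a_i*q_{i-1} + q_{i-2} with p_{-2}=0, p_{-1}=1, q_{-2}=1, q_{-1}=0:
  i=0: a_0=4, p_0 = 4*1 + 0 = 4, q_0 = 4*0 + 1 = 1.
  i=1: a_1=2, p_1 = 2*4 + 1 = 9, q_1 = 2*1 + 0 = 2.
  i=2: a_2=4, p_2 = 4*9 + 4 = 40, q_2 = 4*2 + 1 = 9.
  i=3: a_3=3, p_3 = 3*40 + 9 = 129, q_3 = 3*9 + 2 = 29.

4/1, 9/2, 40/9, 129/29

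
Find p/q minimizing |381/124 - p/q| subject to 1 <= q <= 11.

34/11

Expand x = 381/124 as a continued fraction with the Euclidean algorithm:
  381 = 3*124 + 9, so a_0 = 3.
  124 = 13*9 + 7, so a_1 = 13.
  9 = 1*7 + 2, so a_2 = 1.
  7 = 3*2 + 1, so a_3 = 3.
  2 = 2*1 + 0, so a_4 = 2.
so x = [3; 13, 1, 3, 2].
Convergents (p_i = a_i*p_{i-1} + p_{i-2}, q_i = a_i*q_{i-1} + q_{i-2} with p_{-2}=0, p_{-1}=1, q_{-2}=1, q_{-1}=0), until the denominator exceeds 11:
  i=0: a_0=3, p_0 = 3*1 + 0 = 3, q_0 = 3*0 + 1 = 1.
  i=1: a_1=13, p_1 = 13*3 + 1 = 40, q_1 = 13*1 + 0 = 13.
q_1 = 13 > 11, so the last convergent with denominator <= 11 is p_0/q_0 = 3/1.
The closest fraction with denominator <= 11 is either p_0/q_0 or the intermediate fraction (k*p_0 + p_{-1})/(k*q_0 + q_{-1}) with the largest k >= 1 whose denominator stays <= 11; these approach x as k grows, and every other convergent or intermediate fraction in range is farther away.
Largest k: floor((11 - q_{-1})/q_0) = floor((11 - 0)/1) = 11 (using the seeds p_{-1} = 1, q_{-1} = 0).
That gives (11*3 + 1)/(11*1 + 0) = 34/11.
Compare the errors: |x - 3/1| = |381*1 - 3*124|/(124*1) = 9/124, and |x - 34/11| = |381*11 - 34*124|/(124*11) = 25/1364.
Cross-multiplying, 25*124 = 3100 < 12276 = 9*1364, so 25/1364 is smaller: the intermediate fraction 34/11 is closer to x than 3/1.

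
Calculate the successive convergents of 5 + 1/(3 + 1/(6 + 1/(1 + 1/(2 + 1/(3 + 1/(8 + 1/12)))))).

5/1, 16/3, 101/19, 117/22, 335/63, 1122/211, 9311/1751, 112854/21223

Using the convergent recurrence p_i = a_i*p_{i-1} + p_{i-2}, q_i = a_i*q_{i-1} + q_{i-2} with p_{-2}=0, p_{-1}=1, q_{-2}=1, q_{-1}=0:
  i=0: a_0=5, p_0 = 5*1 + 0 = 5, q_0 = 5*0 + 1 = 1.
  i=1: a_1=3, p_1 = 3*5 + 1 = 16, q_1 = 3*1 + 0 = 3.
  i=2: a_2=6, p_2 = 6*16 + 5 = 101, q_2 = 6*3 + 1 = 19.
  i=3: a_3=1, p_3 = 1*101 + 16 = 117, q_3 = 1*19 + 3 = 22.
  i=4: a_4=2, p_4 = 2*117 + 101 = 335, q_4 = 2*22 + 19 = 63.
  i=5: a_5=3, p_5 = 3*335 + 117 = 1122, q_5 = 3*63 + 22 = 211.
  i=6: a_6=8, p_6 = 8*1122 + 335 = 9311, q_6 = 8*211 + 63 = 1751.
  i=7: a_7=12, p_7 = 12*9311 + 1122 = 112854, q_7 = 12*1751 + 211 = 21223.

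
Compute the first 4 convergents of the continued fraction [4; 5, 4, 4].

4/1, 21/5, 88/21, 373/89

Using the convergent recurrence p_i = a_i*p_{i-1} + p_{i-2}, q_i = a_i*q_{i-1} + q_{i-2} with p_{-2}=0, p_{-1}=1, q_{-2}=1, q_{-1}=0:
  i=0: a_0=4, p_0 = 4*1 + 0 = 4, q_0 = 4*0 + 1 = 1.
  i=1: a_1=5, p_1 = 5*4 + 1 = 21, q_1 = 5*1 + 0 = 5.
  i=2: a_2=4, p_2 = 4*21 + 4 = 88, q_2 = 4*5 + 1 = 21.
  i=3: a_3=4, p_3 = 4*88 + 21 = 373, q_3 = 4*21 + 5 = 89.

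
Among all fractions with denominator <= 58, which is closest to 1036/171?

Expand x = 1036/171 as a continued fraction with the Euclidean algorithm:
  1036 = 6*171 + 10, so a_0 = 6.
  171 = 17*10 + 1, so a_1 = 17.
  10 = 10*1 + 0, so a_2 = 10.
so x = [6; 17, 10].
Convergents (p_i = a_i*p_{i-1} + p_{i-2}, q_i = a_i*q_{i-1} + q_{i-2} with p_{-2}=0, p_{-1}=1, q_{-2}=1, q_{-1}=0), until the denominator exceeds 58:
  i=0: a_0=6, p_0 = 6*1 + 0 = 6, q_0 = 6*0 + 1 = 1.
  i=1: a_1=17, p_1 = 17*6 + 1 = 103, q_1 = 17*1 + 0 = 17.
  i=2: a_2=10, p_2 = 10*103 + 6 = 1036, q_2 = 10*17 + 1 = 171.
q_2 = 171 > 58, so the last convergent with denominator <= 58 is p_1/q_1 = 103/17.
The closest fraction with denominator <= 58 is either p_1/q_1 or the intermediate fraction (k*p_1 + p_0)/(k*q_1 + q_0) with the largest k >= 1 whose denominator stays <= 58; these approach x as k grows, and every other convergent or intermediate fraction in range is farther away.
Largest k: floor((58 - q_0)/q_1) = floor((58 - 1)/17) = 3.
That gives (3*103 + 6)/(3*17 + 1) = 315/52.
Compare the errors: |x - 103/17| = |1036*17 - 103*171|/(171*17) = 1/2907, and |x - 315/52| = |1036*52 - 315*171|/(171*52) = 7/8892.
Cross-multiplying, 1*8892 = 8892 < 20349 = 7*2907, so 1/2907 is smaller: the convergent 103/17 is closer to x than 315/52.

103/17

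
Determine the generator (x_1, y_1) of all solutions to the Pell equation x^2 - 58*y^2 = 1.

First expand sqrt(58) as a continued fraction. With x_i = (sqrt(58) + m_i)/d_i and (m_0, d_0) = (0, 1): a_0 = floor(sqrt(58)) = 7, since 7^2 = 49 <= 58 < 64 = 8^2.
Iterate m_{i+1} = d_i*a_i - m_i, d_{i+1} = (58 - m_{i+1}^2)/d_i, a_{i+1} = floor((a_0 + m_{i+1})/d_{i+1}):
  m_1 = 1*7 - 0 = 7, d_1 = (58 - 7^2)/1 = 9/1 = 9, a_1 = floor((7 + 7)/9) = 1.
  m_2 = 9*1 - 7 = 2, d_2 = (58 - 2^2)/9 = 54/9 = 6, a_2 = floor((7 + 2)/6) = 1.
  m_3 = 6*1 - 2 = 4, d_3 = (58 - 4^2)/6 = 42/6 = 7, a_3 = floor((7 + 4)/7) = 1.
  m_4 = 7*1 - 4 = 3, d_4 = (58 - 3^2)/7 = 49/7 = 7, a_4 = floor((7 + 3)/7) = 1.
  m_5 = 7*1 - 3 = 4, d_5 = (58 - 4^2)/7 = 42/7 = 6, a_5 = floor((7 + 4)/6) = 1.
  m_6 = 6*1 - 4 = 2, d_6 = (58 - 2^2)/6 = 54/6 = 9, a_6 = floor((7 + 2)/9) = 1.
  m_7 = 9*1 - 2 = 7, d_7 = (58 - 7^2)/9 = 9/9 = 1, a_7 = floor((7 + 7)/1) = 14.
  m_8 = 1*14 - 7 = 7, d_8 = (58 - 7^2)/1 = 9/1 = 9: (m_8, d_8) = (m_1, d_1) = (7, 9), so from here the quotients repeat a_1, ..., a_7; the period length is 7.
So sqrt(58) = [7; (1, 1, 1, 1, 1, 1, 14)] with period length k = 7.
k is odd, so (p_{k-1}, q_{k-1}) only solves x^2 - 58y^2 = -1 and the fundamental solution of x^2 - 58y^2 = 1 is (p_{2k-1}, q_{2k-1}) = (p_13, q_13); compute convergents through index 13, running through the period twice.
Convergents (p_i = a_i*p_{i-1} + p_{i-2}, q_i = a_i*q_{i-1} + q_{i-2} with p_{-2}=0, p_{-1}=1, q_{-2}=1, q_{-1}=0):
  i=0: a_0=7, p_0 = 7*1 + 0 = 7, q_0 = 7*0 + 1 = 1.
  i=1: a_1=1, p_1 = 1*7 + 1 = 8, q_1 = 1*1 + 0 = 1.
  i=2: a_2=1, p_2 = 1*8 + 7 = 15, q_2 = 1*1 + 1 = 2.
  i=3: a_3=1, p_3 = 1*15 + 8 = 23, q_3 = 1*2 + 1 = 3.
  i=4: a_4=1, p_4 = 1*23 + 15 = 38, q_4 = 1*3 + 2 = 5.
  i=5: a_5=1, p_5 = 1*38 + 23 = 61, q_5 = 1*5 + 3 = 8.
  i=6: a_6=1, p_6 = 1*61 + 38 = 99, q_6 = 1*8 + 5 = 13.
  i=7: a_7=14, p_7 = 14*99 + 61 = 1447, q_7 = 14*13 + 8 = 190.
  i=8: a_8=1, p_8 = 1*1447 + 99 = 1546, q_8 = 1*190 + 13 = 203.
  i=9: a_9=1, p_9 = 1*1546 + 1447 = 2993, q_9 = 1*203 + 190 = 393.
  i=10: a_10=1, p_10 = 1*2993 + 1546 = 4539, q_10 = 1*393 + 203 = 596.
  i=11: a_11=1, p_11 = 1*4539 + 2993 = 7532, q_11 = 1*596 + 393 = 989.
  i=12: a_12=1, p_12 = 1*7532 + 4539 = 12071, q_12 = 1*989 + 596 = 1585.
  i=13: a_13=1, p_13 = 1*12071 + 7532 = 19603, q_13 = 1*1585 + 989 = 2574.
Indeed p_6^2 - 58*q_6^2 = 9801 - 9802 = -1, not +1.
Check: 19603^2 - 58*2574^2 = 384277609 - 384277608 = 1, so (x, y) = (19603, 2574) solves the equation, and by the theorem it is the least positive solution.

(x, y) = (19603, 2574)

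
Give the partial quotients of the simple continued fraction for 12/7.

Run the Euclidean algorithm on 12 and 7; the successive quotients are the partial quotients a_0, a_1, ... (each step inverts the fractional part left over by the previous one):
  12 = 1*7 + 5, so a_0 = 1.
  7 = 1*5 + 2, so a_1 = 1.
  5 = 2*2 + 1, so a_2 = 2.
  2 = 2*1 + 0, so a_3 = 2.
The remainder reaches 0 after 4 divisions, so the expansion has 4 partial quotients, read off in order.

[1; 1, 2, 2]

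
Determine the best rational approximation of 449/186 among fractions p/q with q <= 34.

70/29

Expand x = 449/186 as a continued fraction with the Euclidean algorithm:
  449 = 2*186 + 77, so a_0 = 2.
  186 = 2*77 + 32, so a_1 = 2.
  77 = 2*32 + 13, so a_2 = 2.
  32 = 2*13 + 6, so a_3 = 2.
  13 = 2*6 + 1, so a_4 = 2.
  6 = 6*1 + 0, so a_5 = 6.
so x = [2; 2, 2, 2, 2, 6].
Convergents (p_i = a_i*p_{i-1} + p_{i-2}, q_i = a_i*q_{i-1} + q_{i-2} with p_{-2}=0, p_{-1}=1, q_{-2}=1, q_{-1}=0), until the denominator exceeds 34:
  i=0: a_0=2, p_0 = 2*1 + 0 = 2, q_0 = 2*0 + 1 = 1.
  i=1: a_1=2, p_1 = 2*2 + 1 = 5, q_1 = 2*1 + 0 = 2.
  i=2: a_2=2, p_2 = 2*5 + 2 = 12, q_2 = 2*2 + 1 = 5.
  i=3: a_3=2, p_3 = 2*12 + 5 = 29, q_3 = 2*5 + 2 = 12.
  i=4: a_4=2, p_4 = 2*29 + 12 = 70, q_4 = 2*12 + 5 = 29.
  i=5: a_5=6, p_5 = 6*70 + 29 = 449, q_5 = 6*29 + 12 = 186.
q_5 = 186 > 34, so the last convergent with denominator <= 34 is p_4/q_4 = 70/29.
The closest fraction with denominator <= 34 is either p_4/q_4 or the intermediate fraction (k*p_4 + p_3)/(k*q_4 + q_3) with the largest k >= 1 whose denominator stays <= 34; these approach x as k grows, and every other convergent or intermediate fraction in range is farther away.
Largest k: floor((34 - q_3)/q_4) = floor((34 - 12)/29) = 0.
Since k = 0, no intermediate fraction beyond p_4/q_4 has denominator <= 34, so the convergent 70/29 is the closest (its error is |449*29 - 70*186|/(186*29) = 1/5394).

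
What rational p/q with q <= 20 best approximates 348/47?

37/5

Expand x = 348/47 as a continued fraction with the Euclidean algorithm:
  348 = 7*47 + 19, so a_0 = 7.
  47 = 2*19 + 9, so a_1 = 2.
  19 = 2*9 + 1, so a_2 = 2.
  9 = 9*1 + 0, so a_3 = 9.
so x = [7; 2, 2, 9].
Convergents (p_i = a_i*p_{i-1} + p_{i-2}, q_i = a_i*q_{i-1} + q_{i-2} with p_{-2}=0, p_{-1}=1, q_{-2}=1, q_{-1}=0), until the denominator exceeds 20:
  i=0: a_0=7, p_0 = 7*1 + 0 = 7, q_0 = 7*0 + 1 = 1.
  i=1: a_1=2, p_1 = 2*7 + 1 = 15, q_1 = 2*1 + 0 = 2.
  i=2: a_2=2, p_2 = 2*15 + 7 = 37, q_2 = 2*2 + 1 = 5.
  i=3: a_3=9, p_3 = 9*37 + 15 = 348, q_3 = 9*5 + 2 = 47.
q_3 = 47 > 20, so the last convergent with denominator <= 20 is p_2/q_2 = 37/5.
The closest fraction with denominator <= 20 is either p_2/q_2 or the intermediate fraction (k*p_2 + p_1)/(k*q_2 + q_1) with the largest k >= 1 whose denominator stays <= 20; these approach x as k grows, and every other convergent or intermediate fraction in range is farther away.
Largest k: floor((20 - q_1)/q_2) = floor((20 - 2)/5) = 3.
That gives (3*37 + 15)/(3*5 + 2) = 126/17.
Compare the errors: |x - 37/5| = |348*5 - 37*47|/(47*5) = 1/235, and |x - 126/17| = |348*17 - 126*47|/(47*17) = 6/799.
Cross-multiplying, 1*799 = 799 < 1410 = 6*235, so 1/235 is smaller: the convergent 37/5 is closer to x than 126/17.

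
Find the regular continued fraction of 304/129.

Run the Euclidean algorithm on 304 and 129; the successive quotients are the partial quotients a_0, a_1, ... (each step inverts the fractional part left over by the previous one):
  304 = 2*129 + 46, so a_0 = 2.
  129 = 2*46 + 37, so a_1 = 2.
  46 = 1*37 + 9, so a_2 = 1.
  37 = 4*9 + 1, so a_3 = 4.
  9 = 9*1 + 0, so a_4 = 9.
The remainder reaches 0 after 5 divisions, so the expansion has 5 partial quotients, read off in order.

[2; 2, 1, 4, 9]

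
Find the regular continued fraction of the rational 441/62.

Run the Euclidean algorithm on 441 and 62; the successive quotients are the partial quotients a_0, a_1, ... (each step inverts the fractional part left over by the previous one):
  441 = 7*62 + 7, so a_0 = 7.
  62 = 8*7 + 6, so a_1 = 8.
  7 = 1*6 + 1, so a_2 = 1.
  6 = 6*1 + 0, so a_3 = 6.
The remainder reaches 0 after 4 divisions, so the expansion has 4 partial quotients, read off in order.

[7; 8, 1, 6]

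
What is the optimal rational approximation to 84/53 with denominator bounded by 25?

Expand x = 84/53 as a continued fraction with the Euclidean algorithm:
  84 = 1*53 + 31, so a_0 = 1.
  53 = 1*31 + 22, so a_1 = 1.
  31 = 1*22 + 9, so a_2 = 1.
  22 = 2*9 + 4, so a_3 = 2.
  9 = 2*4 + 1, so a_4 = 2.
  4 = 4*1 + 0, so a_5 = 4.
so x = [1; 1, 1, 2, 2, 4].
Convergents (p_i = a_i*p_{i-1} + p_{i-2}, q_i = a_i*q_{i-1} + q_{i-2} with p_{-2}=0, p_{-1}=1, q_{-2}=1, q_{-1}=0), until the denominator exceeds 25:
  i=0: a_0=1, p_0 = 1*1 + 0 = 1, q_0 = 1*0 + 1 = 1.
  i=1: a_1=1, p_1 = 1*1 + 1 = 2, q_1 = 1*1 + 0 = 1.
  i=2: a_2=1, p_2 = 1*2 + 1 = 3, q_2 = 1*1 + 1 = 2.
  i=3: a_3=2, p_3 = 2*3 + 2 = 8, q_3 = 2*2 + 1 = 5.
  i=4: a_4=2, p_4 = 2*8 + 3 = 19, q_4 = 2*5 + 2 = 12.
  i=5: a_5=4, p_5 = 4*19 + 8 = 84, q_5 = 4*12 + 5 = 53.
q_5 = 53 > 25, so the last convergent with denominator <= 25 is p_4/q_4 = 19/12.
The closest fraction with denominator <= 25 is either p_4/q_4 or the intermediate fraction (k*p_4 + p_3)/(k*q_4 + q_3) with the largest k >= 1 whose denominator stays <= 25; these approach x as k grows, and every other convergent or intermediate fraction in range is farther away.
Largest k: floor((25 - q_3)/q_4) = floor((25 - 5)/12) = 1.
That gives (1*19 + 8)/(1*12 + 5) = 27/17.
Compare the errors: |x - 19/12| = |84*12 - 19*53|/(53*12) = 1/636, and |x - 27/17| = |84*17 - 27*53|/(53*17) = 3/901.
Cross-multiplying, 1*901 = 901 < 1908 = 3*636, so 1/636 is smaller: the convergent 19/12 is closer to x than 27/17.

19/12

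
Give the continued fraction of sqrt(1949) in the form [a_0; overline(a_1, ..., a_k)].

Write x_i = (sqrt(1949) + m_i)/d_i with (m_0, d_0) = (0, 1). a_0 = floor(sqrt(1949)) = 44, since 44^2 = 1936 <= 1949 < 2025 = 45^2.
Iterate m_{i+1} = d_i*a_i - m_i, d_{i+1} = (1949 - m_{i+1}^2)/d_i, a_{i+1} = floor((a_0 + m_{i+1})/d_{i+1}):
  m_1 = 1*44 - 0 = 44, d_1 = (1949 - 44^2)/1 = 13/1 = 13, a_1 = floor((44 + 44)/13) = 6.
  m_2 = 13*6 - 44 = 34, d_2 = (1949 - 34^2)/13 = 793/13 = 61, a_2 = floor((44 + 34)/61) = 1.
  m_3 = 61*1 - 34 = 27, d_3 = (1949 - 27^2)/61 = 1220/61 = 20, a_3 = floor((44 + 27)/20) = 3.
  m_4 = 20*3 - 27 = 33, d_4 = (1949 - 33^2)/20 = 860/20 = 43, a_4 = floor((44 + 33)/43) = 1.
  m_5 = 43*1 - 33 = 10, d_5 = (1949 - 10^2)/43 = 1849/43 = 43, a_5 = floor((44 + 10)/43) = 1.
  m_6 = 43*1 - 10 = 33, d_6 = (1949 - 33^2)/43 = 860/43 = 20, a_6 = floor((44 + 33)/20) = 3.
  m_7 = 20*3 - 33 = 27, d_7 = (1949 - 27^2)/20 = 1220/20 = 61, a_7 = floor((44 + 27)/61) = 1.
  m_8 = 61*1 - 27 = 34, d_8 = (1949 - 34^2)/61 = 793/61 = 13, a_8 = floor((44 + 34)/13) = 6.
  m_9 = 13*6 - 34 = 44, d_9 = (1949 - 44^2)/13 = 13/13 = 1, a_9 = floor((44 + 44)/1) = 88.
  m_10 = 1*88 - 44 = 44, d_10 = (1949 - 44^2)/1 = 13/1 = 13: (m_10, d_10) = (m_1, d_1) = (44, 13), so from here the quotients repeat a_1, ..., a_9; the period length is 9.
Hence the expansion of sqrt(1949) is a_0 = 44 followed by the repeating block 6, 1, 3, 1, 1, 3, 1, 6, 88 (period 9).

[44; overline(6, 1, 3, 1, 1, 3, 1, 6, 88)]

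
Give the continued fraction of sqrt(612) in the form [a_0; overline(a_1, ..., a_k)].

Write x_i = (sqrt(612) + m_i)/d_i with (m_0, d_0) = (0, 1). a_0 = floor(sqrt(612)) = 24, since 24^2 = 576 <= 612 < 625 = 25^2.
Iterate m_{i+1} = d_i*a_i - m_i, d_{i+1} = (612 - m_{i+1}^2)/d_i, a_{i+1} = floor((a_0 + m_{i+1})/d_{i+1}):
  m_1 = 1*24 - 0 = 24, d_1 = (612 - 24^2)/1 = 36/1 = 36, a_1 = floor((24 + 24)/36) = 1.
  m_2 = 36*1 - 24 = 12, d_2 = (612 - 12^2)/36 = 468/36 = 13, a_2 = floor((24 + 12)/13) = 2.
  m_3 = 13*2 - 12 = 14, d_3 = (612 - 14^2)/13 = 416/13 = 32, a_3 = floor((24 + 14)/32) = 1.
  m_4 = 32*1 - 14 = 18, d_4 = (612 - 18^2)/32 = 288/32 = 9, a_4 = floor((24 + 18)/9) = 4.
  m_5 = 9*4 - 18 = 18, d_5 = (612 - 18^2)/9 = 288/9 = 32, a_5 = floor((24 + 18)/32) = 1.
  m_6 = 32*1 - 18 = 14, d_6 = (612 - 14^2)/32 = 416/32 = 13, a_6 = floor((24 + 14)/13) = 2.
  m_7 = 13*2 - 14 = 12, d_7 = (612 - 12^2)/13 = 468/13 = 36, a_7 = floor((24 + 12)/36) = 1.
  m_8 = 36*1 - 12 = 24, d_8 = (612 - 24^2)/36 = 36/36 = 1, a_8 = floor((24 + 24)/1) = 48.
  m_9 = 1*48 - 24 = 24, d_9 = (612 - 24^2)/1 = 36/1 = 36: (m_9, d_9) = (m_1, d_1) = (24, 36), so from here the quotients repeat a_1, ..., a_8; the period length is 8.
Hence the expansion of sqrt(612) is a_0 = 24 followed by the repeating block 1, 2, 1, 4, 1, 2, 1, 48 (period 8).

[24; overline(1, 2, 1, 4, 1, 2, 1, 48)]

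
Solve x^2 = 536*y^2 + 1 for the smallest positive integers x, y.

(x, y) = (145925, 6303)

First expand sqrt(536) as a continued fraction. With x_i = (sqrt(536) + m_i)/d_i and (m_0, d_0) = (0, 1): a_0 = floor(sqrt(536)) = 23, since 23^2 = 529 <= 536 < 576 = 24^2.
Iterate m_{i+1} = d_i*a_i - m_i, d_{i+1} = (536 - m_{i+1}^2)/d_i, a_{i+1} = floor((a_0 + m_{i+1})/d_{i+1}):
  m_1 = 1*23 - 0 = 23, d_1 = (536 - 23^2)/1 = 7/1 = 7, a_1 = floor((23 + 23)/7) = 6.
  m_2 = 7*6 - 23 = 19, d_2 = (536 - 19^2)/7 = 175/7 = 25, a_2 = floor((23 + 19)/25) = 1.
  m_3 = 25*1 - 19 = 6, d_3 = (536 - 6^2)/25 = 500/25 = 20, a_3 = floor((23 + 6)/20) = 1.
  m_4 = 20*1 - 6 = 14, d_4 = (536 - 14^2)/20 = 340/20 = 17, a_4 = floor((23 + 14)/17) = 2.
  m_5 = 17*2 - 14 = 20, d_5 = (536 - 20^2)/17 = 136/17 = 8, a_5 = floor((23 + 20)/8) = 5.
  m_6 = 8*5 - 20 = 20, d_6 = (536 - 20^2)/8 = 136/8 = 17, a_6 = floor((23 + 20)/17) = 2.
  m_7 = 17*2 - 20 = 14, d_7 = (536 - 14^2)/17 = 340/17 = 20, a_7 = floor((23 + 14)/20) = 1.
  m_8 = 20*1 - 14 = 6, d_8 = (536 - 6^2)/20 = 500/20 = 25, a_8 = floor((23 + 6)/25) = 1.
  m_9 = 25*1 - 6 = 19, d_9 = (536 - 19^2)/25 = 175/25 = 7, a_9 = floor((23 + 19)/7) = 6.
  m_10 = 7*6 - 19 = 23, d_10 = (536 - 23^2)/7 = 7/7 = 1, a_10 = floor((23 + 23)/1) = 46.
  m_11 = 1*46 - 23 = 23, d_11 = (536 - 23^2)/1 = 7/1 = 7: (m_11, d_11) = (m_1, d_1) = (23, 7), so from here the quotients repeat a_1, ..., a_10; the period length is 10.
So sqrt(536) = [23; (6, 1, 1, 2, 5, 2, 1, 1, 6, 46)] with period length k = 10.
k is even, so the fundamental solution of x^2 - 536y^2 = 1 is (p_{k-1}, q_{k-1}) = (p_9, q_9); compute convergents through index 9.
Convergents (p_i = a_i*p_{i-1} + p_{i-2}, q_i = a_i*q_{i-1} + q_{i-2} with p_{-2}=0, p_{-1}=1, q_{-2}=1, q_{-1}=0):
  i=0: a_0=23, p_0 = 23*1 + 0 = 23, q_0 = 23*0 + 1 = 1.
  i=1: a_1=6, p_1 = 6*23 + 1 = 139, q_1 = 6*1 + 0 = 6.
  i=2: a_2=1, p_2 = 1*139 + 23 = 162, q_2 = 1*6 + 1 = 7.
  i=3: a_3=1, p_3 = 1*162 + 139 = 301, q_3 = 1*7 + 6 = 13.
  i=4: a_4=2, p_4 = 2*301 + 162 = 764, q_4 = 2*13 + 7 = 33.
  i=5: a_5=5, p_5 = 5*764 + 301 = 4121, q_5 = 5*33 + 13 = 178.
  i=6: a_6=2, p_6 = 2*4121 + 764 = 9006, q_6 = 2*178 + 33 = 389.
  i=7: a_7=1, p_7 = 1*9006 + 4121 = 13127, q_7 = 1*389 + 178 = 567.
  i=8: a_8=1, p_8 = 1*13127 + 9006 = 22133, q_8 = 1*567 + 389 = 956.
  i=9: a_9=6, p_9 = 6*22133 + 13127 = 145925, q_9 = 6*956 + 567 = 6303.
Check: 145925^2 - 536*6303^2 = 21294105625 - 21294105624 = 1, so (x, y) = (145925, 6303) solves the equation, and by the theorem it is the least positive solution.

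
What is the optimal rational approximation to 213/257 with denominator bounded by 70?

29/35

Expand x = 213/257 as a continued fraction with the Euclidean algorithm:
  213 = 0*257 + 213, so a_0 = 0.
  257 = 1*213 + 44, so a_1 = 1.
  213 = 4*44 + 37, so a_2 = 4.
  44 = 1*37 + 7, so a_3 = 1.
  37 = 5*7 + 2, so a_4 = 5.
  7 = 3*2 + 1, so a_5 = 3.
  2 = 2*1 + 0, so a_6 = 2.
so x = [0; 1, 4, 1, 5, 3, 2].
Convergents (p_i = a_i*p_{i-1} + p_{i-2}, q_i = a_i*q_{i-1} + q_{i-2} with p_{-2}=0, p_{-1}=1, q_{-2}=1, q_{-1}=0), until the denominator exceeds 70:
  i=0: a_0=0, p_0 = 0*1 + 0 = 0, q_0 = 0*0 + 1 = 1.
  i=1: a_1=1, p_1 = 1*0 + 1 = 1, q_1 = 1*1 + 0 = 1.
  i=2: a_2=4, p_2 = 4*1 + 0 = 4, q_2 = 4*1 + 1 = 5.
  i=3: a_3=1, p_3 = 1*4 + 1 = 5, q_3 = 1*5 + 1 = 6.
  i=4: a_4=5, p_4 = 5*5 + 4 = 29, q_4 = 5*6 + 5 = 35.
  i=5: a_5=3, p_5 = 3*29 + 5 = 92, q_5 = 3*35 + 6 = 111.
q_5 = 111 > 70, so the last convergent with denominator <= 70 is p_4/q_4 = 29/35.
The closest fraction with denominator <= 70 is either p_4/q_4 or the intermediate fraction (k*p_4 + p_3)/(k*q_4 + q_3) with the largest k >= 1 whose denominator stays <= 70; these approach x as k grows, and every other convergent or intermediate fraction in range is farther away.
Largest k: floor((70 - q_3)/q_4) = floor((70 - 6)/35) = 1.
That gives (1*29 + 5)/(1*35 + 6) = 34/41.
Compare the errors: |x - 29/35| = |213*35 - 29*257|/(257*35) = 2/8995, and |x - 34/41| = |213*41 - 34*257|/(257*41) = 5/10537.
Cross-multiplying, 2*10537 = 21074 < 44975 = 5*8995, so 2/8995 is smaller: the convergent 29/35 is closer to x than 34/41.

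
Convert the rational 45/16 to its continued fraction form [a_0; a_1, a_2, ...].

Run the Euclidean algorithm on 45 and 16; the successive quotients are the partial quotients a_0, a_1, ... (each step inverts the fractional part left over by the previous one):
  45 = 2*16 + 13, so a_0 = 2.
  16 = 1*13 + 3, so a_1 = 1.
  13 = 4*3 + 1, so a_2 = 4.
  3 = 3*1 + 0, so a_3 = 3.
The remainder reaches 0 after 4 divisions, so the expansion has 4 partial quotients, read off in order.

[2; 1, 4, 3]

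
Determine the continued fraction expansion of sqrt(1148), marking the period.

[33; (1, 7, 2, 16, 2, 7, 1, 66)]

Write x_i = (sqrt(1148) + m_i)/d_i with (m_0, d_0) = (0, 1). a_0 = floor(sqrt(1148)) = 33, since 33^2 = 1089 <= 1148 < 1156 = 34^2.
Iterate m_{i+1} = d_i*a_i - m_i, d_{i+1} = (1148 - m_{i+1}^2)/d_i, a_{i+1} = floor((a_0 + m_{i+1})/d_{i+1}):
  m_1 = 1*33 - 0 = 33, d_1 = (1148 - 33^2)/1 = 59/1 = 59, a_1 = floor((33 + 33)/59) = 1.
  m_2 = 59*1 - 33 = 26, d_2 = (1148 - 26^2)/59 = 472/59 = 8, a_2 = floor((33 + 26)/8) = 7.
  m_3 = 8*7 - 26 = 30, d_3 = (1148 - 30^2)/8 = 248/8 = 31, a_3 = floor((33 + 30)/31) = 2.
  m_4 = 31*2 - 30 = 32, d_4 = (1148 - 32^2)/31 = 124/31 = 4, a_4 = floor((33 + 32)/4) = 16.
  m_5 = 4*16 - 32 = 32, d_5 = (1148 - 32^2)/4 = 124/4 = 31, a_5 = floor((33 + 32)/31) = 2.
  m_6 = 31*2 - 32 = 30, d_6 = (1148 - 30^2)/31 = 248/31 = 8, a_6 = floor((33 + 30)/8) = 7.
  m_7 = 8*7 - 30 = 26, d_7 = (1148 - 26^2)/8 = 472/8 = 59, a_7 = floor((33 + 26)/59) = 1.
  m_8 = 59*1 - 26 = 33, d_8 = (1148 - 33^2)/59 = 59/59 = 1, a_8 = floor((33 + 33)/1) = 66.
  m_9 = 1*66 - 33 = 33, d_9 = (1148 - 33^2)/1 = 59/1 = 59: (m_9, d_9) = (m_1, d_1) = (33, 59), so from here the quotients repeat a_1, ..., a_8; the period length is 8.
Hence the expansion of sqrt(1148) is a_0 = 33 followed by the repeating block 1, 7, 2, 16, 2, 7, 1, 66 (period 8).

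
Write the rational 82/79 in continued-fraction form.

Run the Euclidean algorithm on 82 and 79; the successive quotients are the partial quotients a_0, a_1, ... (each step inverts the fractional part left over by the previous one):
  82 = 1*79 + 3, so a_0 = 1.
  79 = 26*3 + 1, so a_1 = 26.
  3 = 3*1 + 0, so a_2 = 3.
The remainder reaches 0 after 3 divisions, so the expansion has 3 partial quotients, read off in order.

[1; 26, 3]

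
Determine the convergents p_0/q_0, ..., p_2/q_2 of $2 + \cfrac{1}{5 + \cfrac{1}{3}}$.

2/1, 11/5, 35/16

Using the convergent recurrence p_i = a_i*p_{i-1} + p_{i-2}, q_i = a_i*q_{i-1} + q_{i-2} with p_{-2}=0, p_{-1}=1, q_{-2}=1, q_{-1}=0:
  i=0: a_0=2, p_0 = 2*1 + 0 = 2, q_0 = 2*0 + 1 = 1.
  i=1: a_1=5, p_1 = 5*2 + 1 = 11, q_1 = 5*1 + 0 = 5.
  i=2: a_2=3, p_2 = 3*11 + 2 = 35, q_2 = 3*5 + 1 = 16.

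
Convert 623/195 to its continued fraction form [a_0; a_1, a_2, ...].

[3; 5, 7, 1, 1, 2]

Run the Euclidean algorithm on 623 and 195; the successive quotients are the partial quotients a_0, a_1, ... (each step inverts the fractional part left over by the previous one):
  623 = 3*195 + 38, so a_0 = 3.
  195 = 5*38 + 5, so a_1 = 5.
  38 = 7*5 + 3, so a_2 = 7.
  5 = 1*3 + 2, so a_3 = 1.
  3 = 1*2 + 1, so a_4 = 1.
  2 = 2*1 + 0, so a_5 = 2.
The remainder reaches 0 after 6 divisions, so the expansion has 6 partial quotients, read off in order.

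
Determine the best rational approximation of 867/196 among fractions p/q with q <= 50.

115/26

Expand x = 867/196 as a continued fraction with the Euclidean algorithm:
  867 = 4*196 + 83, so a_0 = 4.
  196 = 2*83 + 30, so a_1 = 2.
  83 = 2*30 + 23, so a_2 = 2.
  30 = 1*23 + 7, so a_3 = 1.
  23 = 3*7 + 2, so a_4 = 3.
  7 = 3*2 + 1, so a_5 = 3.
  2 = 2*1 + 0, so a_6 = 2.
so x = [4; 2, 2, 1, 3, 3, 2].
Convergents (p_i = a_i*p_{i-1} + p_{i-2}, q_i = a_i*q_{i-1} + q_{i-2} with p_{-2}=0, p_{-1}=1, q_{-2}=1, q_{-1}=0), until the denominator exceeds 50:
  i=0: a_0=4, p_0 = 4*1 + 0 = 4, q_0 = 4*0 + 1 = 1.
  i=1: a_1=2, p_1 = 2*4 + 1 = 9, q_1 = 2*1 + 0 = 2.
  i=2: a_2=2, p_2 = 2*9 + 4 = 22, q_2 = 2*2 + 1 = 5.
  i=3: a_3=1, p_3 = 1*22 + 9 = 31, q_3 = 1*5 + 2 = 7.
  i=4: a_4=3, p_4 = 3*31 + 22 = 115, q_4 = 3*7 + 5 = 26.
  i=5: a_5=3, p_5 = 3*115 + 31 = 376, q_5 = 3*26 + 7 = 85.
q_5 = 85 > 50, so the last convergent with denominator <= 50 is p_4/q_4 = 115/26.
The closest fraction with denominator <= 50 is either p_4/q_4 or the intermediate fraction (k*p_4 + p_3)/(k*q_4 + q_3) with the largest k >= 1 whose denominator stays <= 50; these approach x as k grows, and every other convergent or intermediate fraction in range is farther away.
Largest k: floor((50 - q_3)/q_4) = floor((50 - 7)/26) = 1.
That gives (1*115 + 31)/(1*26 + 7) = 146/33.
Compare the errors: |x - 115/26| = |867*26 - 115*196|/(196*26) = 2/5096, and |x - 146/33| = |867*33 - 146*196|/(196*33) = 5/6468.
Cross-multiplying, 2*6468 = 12936 < 25480 = 5*5096, so 2/5096 is smaller: the convergent 115/26 is closer to x than 146/33.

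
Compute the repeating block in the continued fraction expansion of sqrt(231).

Write x_i = (sqrt(231) + m_i)/d_i with (m_0, d_0) = (0, 1). a_0 = floor(sqrt(231)) = 15, since 15^2 = 225 <= 231 < 256 = 16^2.
Iterate m_{i+1} = d_i*a_i - m_i, d_{i+1} = (231 - m_{i+1}^2)/d_i, a_{i+1} = floor((a_0 + m_{i+1})/d_{i+1}):
  m_1 = 1*15 - 0 = 15, d_1 = (231 - 15^2)/1 = 6/1 = 6, a_1 = floor((15 + 15)/6) = 5.
  m_2 = 6*5 - 15 = 15, d_2 = (231 - 15^2)/6 = 6/6 = 1, a_2 = floor((15 + 15)/1) = 30.
  m_3 = 1*30 - 15 = 15, d_3 = (231 - 15^2)/1 = 6/1 = 6: (m_3, d_3) = (m_1, d_1) = (15, 6), so from here the quotients repeat a_1, a_2; the period length is 2.
Hence the expansion of sqrt(231) is a_0 = 15 followed by the repeating block 5, 30 (period 2).

[15; (5, 30)]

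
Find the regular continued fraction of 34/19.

[1; 1, 3, 1, 3]

Run the Euclidean algorithm on 34 and 19; the successive quotients are the partial quotients a_0, a_1, ... (each step inverts the fractional part left over by the previous one):
  34 = 1*19 + 15, so a_0 = 1.
  19 = 1*15 + 4, so a_1 = 1.
  15 = 3*4 + 3, so a_2 = 3.
  4 = 1*3 + 1, so a_3 = 1.
  3 = 3*1 + 0, so a_4 = 3.
The remainder reaches 0 after 5 divisions, so the expansion has 5 partial quotients, read off in order.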